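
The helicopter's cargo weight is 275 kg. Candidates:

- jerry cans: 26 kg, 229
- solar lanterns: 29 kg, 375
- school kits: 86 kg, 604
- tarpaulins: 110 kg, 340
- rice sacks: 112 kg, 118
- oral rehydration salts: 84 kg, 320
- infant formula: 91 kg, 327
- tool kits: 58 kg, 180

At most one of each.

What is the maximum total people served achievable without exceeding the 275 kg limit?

1548

Ranking by ratio (people served/kg): solar lanterns 12.93, jerry cans 8.81, school kits 7.02, oral rehydration salts 3.81.
Taking the top-ratio supplies first gives jerry cans + solar lanterns + school kits + oral rehydration salts for 1528 (225 kg).
Dropping oral rehydration salts frees 84 kg; slotting in tarpaulins (110 kg) lifts the total to 1548 at 251 kg.
That's the maximum — no swap from here does better than 1548.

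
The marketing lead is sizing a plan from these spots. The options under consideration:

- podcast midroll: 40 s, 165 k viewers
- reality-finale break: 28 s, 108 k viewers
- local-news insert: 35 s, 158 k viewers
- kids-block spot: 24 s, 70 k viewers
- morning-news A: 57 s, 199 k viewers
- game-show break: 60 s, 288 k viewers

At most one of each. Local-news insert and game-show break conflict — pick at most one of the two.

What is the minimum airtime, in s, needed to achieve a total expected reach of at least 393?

88

Minimise s subject to total expected reach ≥ 393.
reality-finale break + game-show break: 396 expected reach at 88 s.
No combination under 88 s hits 393.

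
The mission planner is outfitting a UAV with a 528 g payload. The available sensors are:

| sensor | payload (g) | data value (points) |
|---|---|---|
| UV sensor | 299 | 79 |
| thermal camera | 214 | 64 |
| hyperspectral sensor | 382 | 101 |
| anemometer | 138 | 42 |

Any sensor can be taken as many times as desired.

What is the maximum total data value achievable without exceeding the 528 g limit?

Filling by ratio: 3×anemometer for 126, with 114 g left unused.
Dropping anemometer frees 138 g; slotting in thermal camera (214 g) lifts the total to 148 at 490 g.
Every other selection either busts 528 g or fails to beat 148.

148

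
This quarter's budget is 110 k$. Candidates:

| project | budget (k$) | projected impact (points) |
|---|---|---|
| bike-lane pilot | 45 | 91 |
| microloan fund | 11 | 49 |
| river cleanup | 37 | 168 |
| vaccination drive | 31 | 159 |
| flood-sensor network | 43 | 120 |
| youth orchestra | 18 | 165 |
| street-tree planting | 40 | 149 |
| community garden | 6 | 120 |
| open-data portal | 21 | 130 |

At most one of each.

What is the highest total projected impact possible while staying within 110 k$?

661

The ratio heuristic lands on microloan fund + vaccination drive + youth orchestra + community garden + open-data portal (623) but leaves 23 k$ idle.
Replace open-data portal with river cleanup: the trade gains 38 net, giving 661 at 103 k$.
Every other selection either busts 110 k$ or fails to beat 661.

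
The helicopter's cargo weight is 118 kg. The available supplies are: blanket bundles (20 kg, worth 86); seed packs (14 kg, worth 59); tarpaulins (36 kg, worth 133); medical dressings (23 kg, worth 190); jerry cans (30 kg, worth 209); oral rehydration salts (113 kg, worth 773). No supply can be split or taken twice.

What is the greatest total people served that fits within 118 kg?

773

By people served per kg: medical dressings 8.26, jerry cans 6.97, oral rehydration salts 6.84, blanket bundles 4.30 lead.
Greedy by ratio would take blanket bundles + seed packs + medical dressings + jerry cans: 87 kg used, total 544.
But oral rehydration salts fits in 113 kg and reaches 773.
The closest alternative, blanket bundles + tarpaulins + medical dressings + jerry cans, reaches only 618.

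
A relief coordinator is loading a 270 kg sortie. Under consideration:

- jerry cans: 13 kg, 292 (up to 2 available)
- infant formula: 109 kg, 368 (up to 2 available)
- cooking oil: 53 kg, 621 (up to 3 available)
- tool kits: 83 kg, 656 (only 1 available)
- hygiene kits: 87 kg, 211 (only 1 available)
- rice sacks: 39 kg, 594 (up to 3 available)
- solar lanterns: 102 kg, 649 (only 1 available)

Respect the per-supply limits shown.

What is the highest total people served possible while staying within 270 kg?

Density check — jerry cans 22.46, rice sacks 15.23, cooking oil 11.72, tool kits 7.90 are the best per kg.
Taking the top-ratio supplies first gives 2×jerry cans + 2×cooking oil + 3×rice sacks for 3608 (249 kg).
Dropping rice sacks frees 39 kg; slotting in cooking oil (53 kg) lifts the total to 3635 at 263 kg.
Nothing else within 270 kg beats 3635.

3635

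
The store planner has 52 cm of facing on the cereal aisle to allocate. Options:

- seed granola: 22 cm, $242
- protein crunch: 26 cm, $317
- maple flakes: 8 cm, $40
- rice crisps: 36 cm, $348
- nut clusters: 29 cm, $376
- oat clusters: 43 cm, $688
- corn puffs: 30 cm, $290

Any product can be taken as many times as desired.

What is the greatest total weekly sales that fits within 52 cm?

728

The ratio ordering already packs tightly: maple flakes + oat clusters, 51 cm, 728.
Nothing else within 52 cm beats 728.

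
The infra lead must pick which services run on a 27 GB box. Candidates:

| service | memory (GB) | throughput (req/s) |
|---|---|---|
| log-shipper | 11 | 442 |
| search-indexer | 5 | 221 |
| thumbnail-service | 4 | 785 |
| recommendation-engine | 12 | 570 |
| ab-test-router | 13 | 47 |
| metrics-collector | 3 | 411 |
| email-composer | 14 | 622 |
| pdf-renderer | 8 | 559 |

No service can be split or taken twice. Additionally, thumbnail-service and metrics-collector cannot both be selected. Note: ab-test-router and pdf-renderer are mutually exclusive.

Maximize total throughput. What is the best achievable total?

By throughput per GB: thumbnail-service 196.25, metrics-collector 137.00, pdf-renderer 69.88, recommendation-engine 47.50 lead.
Best packing: thumbnail-service + email-composer + pdf-renderer — 26 GB, 1966 total.

1966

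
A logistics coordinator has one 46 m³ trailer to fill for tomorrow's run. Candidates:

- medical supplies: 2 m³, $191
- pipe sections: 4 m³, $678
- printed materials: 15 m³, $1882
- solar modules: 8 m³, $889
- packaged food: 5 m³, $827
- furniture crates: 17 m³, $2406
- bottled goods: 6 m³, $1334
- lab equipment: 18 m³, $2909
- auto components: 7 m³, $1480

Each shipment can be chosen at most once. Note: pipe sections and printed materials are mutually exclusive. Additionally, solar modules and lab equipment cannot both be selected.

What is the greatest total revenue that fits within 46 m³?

By revenue per m³: bottled goods 222.33, auto components 211.43, pipe sections 169.50 lead.
The ratio heuristic lands on medical supplies + pipe sections + packaged food + bottled goods + lab equipment + auto components (7419) but leaves 4 m³ idle.
The 11 m³ tied up in medical supplies and pipe sections and packaged food is better spent on printed materials — total rises to 7605 (46 m³).
An exhaustive check of the 512 subsets confirms 7605.

7605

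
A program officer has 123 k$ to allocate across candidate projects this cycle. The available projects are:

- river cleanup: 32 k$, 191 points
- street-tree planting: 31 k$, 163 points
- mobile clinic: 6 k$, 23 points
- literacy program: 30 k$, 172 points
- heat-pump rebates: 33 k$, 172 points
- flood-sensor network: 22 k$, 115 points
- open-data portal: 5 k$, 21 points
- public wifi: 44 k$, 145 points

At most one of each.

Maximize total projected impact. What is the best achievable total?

673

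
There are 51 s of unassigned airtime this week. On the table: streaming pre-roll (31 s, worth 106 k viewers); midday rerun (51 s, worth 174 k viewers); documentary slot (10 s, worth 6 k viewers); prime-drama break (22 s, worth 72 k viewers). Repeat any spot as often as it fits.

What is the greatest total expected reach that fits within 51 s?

Taking the top-ratio spots first gives streaming pre-roll + 2×documentary slot for 118 (51 s).
Replace streaming pre-roll and 2×documentary slot with midday rerun: the trade gains 56 net, giving 174 at 51 s.

174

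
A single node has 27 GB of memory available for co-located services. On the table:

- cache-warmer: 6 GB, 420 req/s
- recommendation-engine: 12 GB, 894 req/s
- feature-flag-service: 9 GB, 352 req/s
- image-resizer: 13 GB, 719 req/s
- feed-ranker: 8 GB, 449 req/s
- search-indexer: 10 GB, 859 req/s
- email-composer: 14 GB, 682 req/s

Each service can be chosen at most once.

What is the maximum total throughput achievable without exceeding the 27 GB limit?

1763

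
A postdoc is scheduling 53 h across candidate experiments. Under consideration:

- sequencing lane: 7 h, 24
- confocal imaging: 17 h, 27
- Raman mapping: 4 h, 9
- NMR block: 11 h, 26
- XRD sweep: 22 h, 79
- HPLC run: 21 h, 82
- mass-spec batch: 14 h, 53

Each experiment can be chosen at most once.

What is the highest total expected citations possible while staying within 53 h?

185

Sequencing lane + XRD sweep + HPLC run uses 50 of the 53 h and totals 185.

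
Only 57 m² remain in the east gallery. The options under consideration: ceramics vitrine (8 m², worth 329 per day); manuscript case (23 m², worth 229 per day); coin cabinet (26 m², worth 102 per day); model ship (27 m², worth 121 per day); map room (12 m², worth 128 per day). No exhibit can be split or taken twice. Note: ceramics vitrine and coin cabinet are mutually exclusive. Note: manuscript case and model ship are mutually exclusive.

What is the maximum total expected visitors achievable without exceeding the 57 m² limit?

Ranking by ratio (expected visitors/m²): ceramics vitrine 41.12, map room 10.67, manuscript case 9.96.
Ceramics vitrine + manuscript case + map room uses 43 of the 57 m² and totals 686.
The closest alternative, ceramics vitrine + model ship + map room, reaches only 578.

686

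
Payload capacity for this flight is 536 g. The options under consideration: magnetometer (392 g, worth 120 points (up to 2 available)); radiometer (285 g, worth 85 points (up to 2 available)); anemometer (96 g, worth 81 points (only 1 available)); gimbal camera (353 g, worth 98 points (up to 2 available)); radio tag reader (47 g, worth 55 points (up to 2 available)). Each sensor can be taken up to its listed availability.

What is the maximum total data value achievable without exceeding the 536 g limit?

276

Best packing: radiometer + anemometer + 2×radio tag reader — 475 g, 276 total.
Nothing else within 536 g beats 276.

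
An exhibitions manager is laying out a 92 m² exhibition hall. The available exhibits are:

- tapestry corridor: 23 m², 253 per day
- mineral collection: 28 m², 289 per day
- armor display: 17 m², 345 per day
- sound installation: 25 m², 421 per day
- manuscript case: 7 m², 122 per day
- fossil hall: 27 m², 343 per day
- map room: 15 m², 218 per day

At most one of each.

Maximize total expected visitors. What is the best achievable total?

1449

Best packing: armor display + sound installation + manuscript case + fossil hall + map room — 91 m², 1449 total.
Next best is mineral collection + armor display + sound installation + manuscript case + map room at 1395 (92 m²) — short by 54.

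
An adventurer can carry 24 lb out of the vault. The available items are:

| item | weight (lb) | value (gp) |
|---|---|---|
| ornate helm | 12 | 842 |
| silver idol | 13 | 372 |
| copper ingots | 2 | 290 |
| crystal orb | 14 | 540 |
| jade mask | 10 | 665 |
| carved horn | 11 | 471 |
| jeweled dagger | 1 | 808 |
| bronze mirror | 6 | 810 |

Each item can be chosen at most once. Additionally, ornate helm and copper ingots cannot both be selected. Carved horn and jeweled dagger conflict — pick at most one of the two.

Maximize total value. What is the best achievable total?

Taking copper ingots + jade mask + jeweled dagger + bronze mirror: 19 lb used, 2573 in value.
An exhaustive check of the 256 subsets confirms 2573.

2573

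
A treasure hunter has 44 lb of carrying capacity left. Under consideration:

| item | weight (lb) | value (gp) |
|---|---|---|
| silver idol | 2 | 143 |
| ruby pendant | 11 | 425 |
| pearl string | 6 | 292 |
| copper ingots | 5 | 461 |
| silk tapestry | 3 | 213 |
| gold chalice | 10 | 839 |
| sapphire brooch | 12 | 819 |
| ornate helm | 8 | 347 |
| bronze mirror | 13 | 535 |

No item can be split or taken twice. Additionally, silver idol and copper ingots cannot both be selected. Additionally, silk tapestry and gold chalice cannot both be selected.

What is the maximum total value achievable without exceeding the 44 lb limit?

2836

Best packing: ruby pendant + pearl string + copper ingots + gold chalice + sapphire brooch — 44 lb, 2836 total.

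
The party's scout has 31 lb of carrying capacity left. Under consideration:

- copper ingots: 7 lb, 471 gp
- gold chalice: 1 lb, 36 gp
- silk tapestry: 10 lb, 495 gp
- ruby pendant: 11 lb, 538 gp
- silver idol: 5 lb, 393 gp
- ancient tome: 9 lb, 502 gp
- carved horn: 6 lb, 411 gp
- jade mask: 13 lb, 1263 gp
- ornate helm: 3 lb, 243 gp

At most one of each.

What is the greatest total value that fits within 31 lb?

Greedy by ratio would take gold chalice + silver idol + carved horn + jade mask + ornate helm: 28 lb used, total 2346.
Replace gold chalice and ornate helm with copper ingots: the trade gains 192 net, giving 2538 at 31 lb.
Runner-up gold chalice + silver idol + ancient tome + jade mask + ornate helm tops out at 2437.

2538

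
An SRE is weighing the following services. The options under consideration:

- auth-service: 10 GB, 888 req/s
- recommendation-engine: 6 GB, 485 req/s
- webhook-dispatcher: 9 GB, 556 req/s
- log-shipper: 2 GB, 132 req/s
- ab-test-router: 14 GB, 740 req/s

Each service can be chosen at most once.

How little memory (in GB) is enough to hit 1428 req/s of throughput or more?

Minimise GB subject to total throughput ≥ 1428.
auth-service + recommendation-engine + log-shipper reaches 1505 using 18 GB.
Any bundle with less than 18 GB falls short of 1428.

18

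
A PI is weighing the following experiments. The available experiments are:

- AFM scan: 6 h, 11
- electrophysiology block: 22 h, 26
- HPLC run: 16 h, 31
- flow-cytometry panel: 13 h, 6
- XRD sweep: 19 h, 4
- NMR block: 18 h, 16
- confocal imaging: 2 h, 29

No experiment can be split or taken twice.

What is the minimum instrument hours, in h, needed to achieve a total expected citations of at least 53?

18

Look for the lowest-instrument combination reaching 53.
HPLC run + confocal imaging: 60 expected citations at 18 h.
No combination under 18 h hits 53.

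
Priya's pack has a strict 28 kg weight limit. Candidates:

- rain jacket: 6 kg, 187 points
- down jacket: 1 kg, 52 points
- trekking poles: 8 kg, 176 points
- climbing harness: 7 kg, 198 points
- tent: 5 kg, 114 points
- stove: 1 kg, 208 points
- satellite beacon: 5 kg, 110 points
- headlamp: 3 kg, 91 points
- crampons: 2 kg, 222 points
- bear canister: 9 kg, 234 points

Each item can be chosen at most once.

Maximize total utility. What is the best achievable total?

Filling by ratio: rain jacket + down jacket + climbing harness + tent + stove + headlamp + crampons for 1072, with 3 kg left unused.
Replace down jacket and tent with bear canister: the trade gains 68 net, giving 1140 at 28 kg.

1140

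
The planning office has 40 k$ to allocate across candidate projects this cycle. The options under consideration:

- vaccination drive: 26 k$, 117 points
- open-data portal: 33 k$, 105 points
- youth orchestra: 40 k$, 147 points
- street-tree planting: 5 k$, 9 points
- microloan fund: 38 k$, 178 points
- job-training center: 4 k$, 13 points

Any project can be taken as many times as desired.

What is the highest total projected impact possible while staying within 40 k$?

178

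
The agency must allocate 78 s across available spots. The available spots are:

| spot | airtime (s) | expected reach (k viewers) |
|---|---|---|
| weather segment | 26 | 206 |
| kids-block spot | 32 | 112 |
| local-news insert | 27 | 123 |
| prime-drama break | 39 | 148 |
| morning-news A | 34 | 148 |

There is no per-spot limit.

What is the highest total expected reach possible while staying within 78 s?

By expected reach per s: weather segment 7.92, local-news insert 4.56, morning-news A 4.35 lead.
Best packing: 3×weather segment — 78 s, 618 total.

618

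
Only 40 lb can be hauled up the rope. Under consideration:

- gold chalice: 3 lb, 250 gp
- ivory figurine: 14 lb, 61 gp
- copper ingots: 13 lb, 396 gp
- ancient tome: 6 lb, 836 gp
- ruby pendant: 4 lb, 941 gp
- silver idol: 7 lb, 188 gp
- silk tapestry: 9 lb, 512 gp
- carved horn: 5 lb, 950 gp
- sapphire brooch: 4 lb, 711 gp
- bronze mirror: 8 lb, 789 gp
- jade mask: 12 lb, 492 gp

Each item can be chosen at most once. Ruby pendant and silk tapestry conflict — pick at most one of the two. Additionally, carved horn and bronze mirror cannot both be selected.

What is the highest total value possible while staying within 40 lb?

4180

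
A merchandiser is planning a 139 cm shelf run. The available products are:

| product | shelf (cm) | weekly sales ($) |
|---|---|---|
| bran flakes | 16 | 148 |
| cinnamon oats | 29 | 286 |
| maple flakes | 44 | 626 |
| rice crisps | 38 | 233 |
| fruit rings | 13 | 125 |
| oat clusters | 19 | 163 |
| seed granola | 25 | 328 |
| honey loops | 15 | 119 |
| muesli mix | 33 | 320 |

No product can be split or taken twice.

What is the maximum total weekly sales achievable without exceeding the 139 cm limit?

1585

Filling by ratio: cinnamon oats + maple flakes + seed granola + muesli mix for 1560, with 8 cm left unused.
Replace cinnamon oats with bran flakes + oat clusters: the trade gains 25 net, giving 1585 at 137 cm.
No other feasible combination exceeds 1585.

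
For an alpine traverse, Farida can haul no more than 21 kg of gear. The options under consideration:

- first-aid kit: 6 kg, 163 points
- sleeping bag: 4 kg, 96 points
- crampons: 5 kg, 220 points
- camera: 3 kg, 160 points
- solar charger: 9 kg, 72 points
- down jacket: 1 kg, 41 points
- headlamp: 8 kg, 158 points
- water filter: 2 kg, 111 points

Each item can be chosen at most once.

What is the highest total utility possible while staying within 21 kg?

791

Taking first-aid kit + sleeping bag + crampons + camera + down jacket + water filter: 21 kg used, 791 in utility.
Next best is first-aid kit + sleeping bag + crampons + camera + water filter at 750 (20 kg) — short by 41.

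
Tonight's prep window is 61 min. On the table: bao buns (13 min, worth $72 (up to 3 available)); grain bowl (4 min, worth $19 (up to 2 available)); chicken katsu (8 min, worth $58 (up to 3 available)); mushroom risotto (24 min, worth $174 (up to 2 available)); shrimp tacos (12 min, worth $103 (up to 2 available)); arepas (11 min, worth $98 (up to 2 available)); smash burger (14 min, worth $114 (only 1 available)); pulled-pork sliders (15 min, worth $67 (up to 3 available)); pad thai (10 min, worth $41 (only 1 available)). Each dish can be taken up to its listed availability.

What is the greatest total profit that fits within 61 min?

516

2×shrimp tacos + 2×arepas + smash burger uses 60 of the 61 min and totals 516.
Nothing else within 61 min beats 516.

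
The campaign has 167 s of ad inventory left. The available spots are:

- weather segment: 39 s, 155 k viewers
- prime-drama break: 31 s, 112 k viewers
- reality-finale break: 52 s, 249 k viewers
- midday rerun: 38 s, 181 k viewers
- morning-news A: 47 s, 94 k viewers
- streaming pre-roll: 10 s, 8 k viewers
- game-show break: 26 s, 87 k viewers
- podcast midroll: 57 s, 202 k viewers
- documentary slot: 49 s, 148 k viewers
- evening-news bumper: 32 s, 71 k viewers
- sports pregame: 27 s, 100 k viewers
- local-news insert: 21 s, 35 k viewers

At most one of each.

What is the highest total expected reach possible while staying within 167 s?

697

Ranking by ratio (expected reach/s): reality-finale break 4.79, midday rerun 4.76, weather segment 3.97.
A density-first pass picks weather segment + reality-finale break + midday rerun + streaming pre-roll + sports pregame — 693 at 166 s.
Replace streaming pre-roll and sports pregame with prime-drama break: the trade gains 4 net, giving 697 at 160 s.
Runner-up weather segment + reality-finale break + midday rerun + streaming pre-roll + sports pregame tops out at 693.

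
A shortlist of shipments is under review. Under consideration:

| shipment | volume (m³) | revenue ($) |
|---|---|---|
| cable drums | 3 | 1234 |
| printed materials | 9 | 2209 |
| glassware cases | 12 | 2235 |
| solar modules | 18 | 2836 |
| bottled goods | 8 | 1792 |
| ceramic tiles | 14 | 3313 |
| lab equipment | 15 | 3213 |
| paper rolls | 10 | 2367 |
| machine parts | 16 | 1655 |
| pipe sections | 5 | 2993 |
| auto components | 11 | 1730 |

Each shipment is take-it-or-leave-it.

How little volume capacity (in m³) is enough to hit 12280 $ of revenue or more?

45

Need the lightest bundle worth ≥ 12280.
cable drums + bottled goods + ceramic tiles + lab equipment + pipe sections: 12545 revenue at 45 m³.
Below 45 m³ the best achievable stays under 12280.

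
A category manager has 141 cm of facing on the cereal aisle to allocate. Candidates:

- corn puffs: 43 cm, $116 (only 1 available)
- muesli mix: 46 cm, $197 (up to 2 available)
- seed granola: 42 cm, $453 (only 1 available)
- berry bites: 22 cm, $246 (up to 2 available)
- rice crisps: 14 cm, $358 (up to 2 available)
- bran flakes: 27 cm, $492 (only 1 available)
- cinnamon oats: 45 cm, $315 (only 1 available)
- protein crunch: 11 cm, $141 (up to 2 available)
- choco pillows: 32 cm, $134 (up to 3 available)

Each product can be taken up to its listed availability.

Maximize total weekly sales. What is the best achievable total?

2189

Density check — rice crisps 25.57, bran flakes 18.22, protein crunch 12.82 are the best per cm.
Filling by ratio: 2×berry bites + 2×rice crisps + bran flakes + 2×protein crunch for 1982, with 20 cm left unused.
The 22 cm tied up in berry bites is better spent on seed granola — total rises to 2189 (141 cm).
That's the maximum — no swap from here does better than 2189.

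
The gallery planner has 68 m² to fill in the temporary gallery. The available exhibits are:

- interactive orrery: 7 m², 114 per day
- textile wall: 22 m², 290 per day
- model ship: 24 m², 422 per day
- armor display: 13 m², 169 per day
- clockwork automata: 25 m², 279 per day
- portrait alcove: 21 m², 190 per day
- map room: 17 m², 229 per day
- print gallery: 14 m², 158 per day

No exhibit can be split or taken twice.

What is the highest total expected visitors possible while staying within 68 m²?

A density-first pass picks interactive orrery + model ship + armor display + map room — 934 at 61 m².
Dropping map room frees 17 m²; slotting in textile wall (22 m²) lifts the total to 995 at 66 m².
The closest alternative, interactive orrery + textile wall + model ship + print gallery, reaches only 984.

995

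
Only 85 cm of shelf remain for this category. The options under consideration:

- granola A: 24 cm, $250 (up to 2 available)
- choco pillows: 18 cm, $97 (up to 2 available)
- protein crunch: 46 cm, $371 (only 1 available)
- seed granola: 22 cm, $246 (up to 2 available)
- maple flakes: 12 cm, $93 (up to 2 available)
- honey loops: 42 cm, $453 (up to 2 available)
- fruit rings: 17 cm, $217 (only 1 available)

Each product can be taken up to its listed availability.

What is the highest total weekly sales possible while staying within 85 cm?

Best packing: granola A + 2×seed granola + fruit rings — 85 cm, 959 total.
Nothing else within 85 cm beats 959.

959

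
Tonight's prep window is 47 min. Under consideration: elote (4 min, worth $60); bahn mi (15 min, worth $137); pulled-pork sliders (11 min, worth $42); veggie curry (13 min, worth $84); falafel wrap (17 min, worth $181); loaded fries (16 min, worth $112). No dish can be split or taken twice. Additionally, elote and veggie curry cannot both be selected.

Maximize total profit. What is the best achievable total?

420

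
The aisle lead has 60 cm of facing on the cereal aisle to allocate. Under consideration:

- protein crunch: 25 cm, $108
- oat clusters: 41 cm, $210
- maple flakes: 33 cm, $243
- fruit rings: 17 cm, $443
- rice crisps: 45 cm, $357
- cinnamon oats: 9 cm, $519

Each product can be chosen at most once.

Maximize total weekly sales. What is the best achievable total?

Taking maple flakes + fruit rings + cinnamon oats: 59 cm used, 1205 in weekly sales.
Runner-up protein crunch + fruit rings + cinnamon oats tops out at 1070.

1205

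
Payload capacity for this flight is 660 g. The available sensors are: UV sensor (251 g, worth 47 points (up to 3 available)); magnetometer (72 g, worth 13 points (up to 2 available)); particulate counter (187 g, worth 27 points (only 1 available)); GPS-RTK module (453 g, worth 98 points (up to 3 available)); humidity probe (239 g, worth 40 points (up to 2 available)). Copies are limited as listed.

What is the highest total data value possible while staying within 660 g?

125

By data value per g: GPS-RTK module 0.22, UV sensor 0.19, magnetometer 0.18 lead.
The ratio heuristic lands on 2×magnetometer + GPS-RTK module (124) but leaves 63 g idle.
Dropping 2×magnetometer frees 144 g; slotting in particulate counter (187 g) lifts the total to 125 at 640 g.
Nothing else within 660 g beats 125.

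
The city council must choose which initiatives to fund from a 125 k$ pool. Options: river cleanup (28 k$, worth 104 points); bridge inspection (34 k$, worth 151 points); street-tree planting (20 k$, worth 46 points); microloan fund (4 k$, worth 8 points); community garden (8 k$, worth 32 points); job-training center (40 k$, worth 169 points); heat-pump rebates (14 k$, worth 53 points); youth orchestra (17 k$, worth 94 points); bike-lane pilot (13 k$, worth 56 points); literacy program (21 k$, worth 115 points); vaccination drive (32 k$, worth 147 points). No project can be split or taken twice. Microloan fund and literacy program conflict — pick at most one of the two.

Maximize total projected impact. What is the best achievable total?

595

Ranking by ratio (projected impact/k$): youth orchestra 5.53, literacy program 5.48, vaccination drive 4.59.
The ratio ordering already packs tightly: bridge inspection + community garden + youth orchestra + bike-lane pilot + literacy program + vaccination drive, 125 k$, 595.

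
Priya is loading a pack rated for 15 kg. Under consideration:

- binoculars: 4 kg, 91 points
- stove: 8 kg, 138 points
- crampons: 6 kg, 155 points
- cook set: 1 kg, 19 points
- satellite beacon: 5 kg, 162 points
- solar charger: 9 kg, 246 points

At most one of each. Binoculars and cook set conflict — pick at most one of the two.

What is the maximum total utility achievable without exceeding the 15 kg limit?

Taking cook set + satellite beacon + solar charger: 15 kg used, 427 in utility.
Next best is binoculars + crampons + satellite beacon at 408 (15 kg) — short by 19.

427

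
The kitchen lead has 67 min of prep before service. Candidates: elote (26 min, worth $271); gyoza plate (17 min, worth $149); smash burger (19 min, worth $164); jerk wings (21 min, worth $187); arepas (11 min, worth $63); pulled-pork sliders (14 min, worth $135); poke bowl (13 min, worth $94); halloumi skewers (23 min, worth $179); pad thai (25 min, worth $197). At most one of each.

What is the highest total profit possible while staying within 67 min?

622

Density check — elote 10.42, pulled-pork sliders 9.64, jerk wings 8.90, gyoza plate 8.76 are the best per min.
Filling by ratio: elote + jerk wings + pulled-pork sliders for 593, with 6 min left unused.
Dropping pulled-pork sliders frees 14 min; slotting in smash burger (19 min) lifts the total to 622 at 66 min.
Every other selection either busts 67 min or fails to beat 622.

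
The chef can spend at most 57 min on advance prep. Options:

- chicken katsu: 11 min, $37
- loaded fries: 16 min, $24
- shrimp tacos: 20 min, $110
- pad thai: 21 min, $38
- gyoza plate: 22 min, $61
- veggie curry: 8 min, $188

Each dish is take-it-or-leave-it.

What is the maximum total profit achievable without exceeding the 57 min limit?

359

The ratio ordering already packs tightly: chicken katsu + loaded fries + shrimp tacos + veggie curry, 55 min, 359.
Every other selection either busts 57 min or fails to beat 359.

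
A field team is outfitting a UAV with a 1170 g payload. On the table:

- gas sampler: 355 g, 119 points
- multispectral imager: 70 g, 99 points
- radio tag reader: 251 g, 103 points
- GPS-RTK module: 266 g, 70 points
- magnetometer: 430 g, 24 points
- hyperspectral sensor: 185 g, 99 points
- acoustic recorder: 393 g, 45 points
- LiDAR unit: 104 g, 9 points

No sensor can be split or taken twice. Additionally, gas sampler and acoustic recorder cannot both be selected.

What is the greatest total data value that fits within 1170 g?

490

By data value per g: multispectral imager 1.41, hyperspectral sensor 0.54, radio tag reader 0.41, gas sampler 0.34 lead.
Best packing: gas sampler + multispectral imager + radio tag reader + GPS-RTK module + hyperspectral sensor — 1127 g, 490 total.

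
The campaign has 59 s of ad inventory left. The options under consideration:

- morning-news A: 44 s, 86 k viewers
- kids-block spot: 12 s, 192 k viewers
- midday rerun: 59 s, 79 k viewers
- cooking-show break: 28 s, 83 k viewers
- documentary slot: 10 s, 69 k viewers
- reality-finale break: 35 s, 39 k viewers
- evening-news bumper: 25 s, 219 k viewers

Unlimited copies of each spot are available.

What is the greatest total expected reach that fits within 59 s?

837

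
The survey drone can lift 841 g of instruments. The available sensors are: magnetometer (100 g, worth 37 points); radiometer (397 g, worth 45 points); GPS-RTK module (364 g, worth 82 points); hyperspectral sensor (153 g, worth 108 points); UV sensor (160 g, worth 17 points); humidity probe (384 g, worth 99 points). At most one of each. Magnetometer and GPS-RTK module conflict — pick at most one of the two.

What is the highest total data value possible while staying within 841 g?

261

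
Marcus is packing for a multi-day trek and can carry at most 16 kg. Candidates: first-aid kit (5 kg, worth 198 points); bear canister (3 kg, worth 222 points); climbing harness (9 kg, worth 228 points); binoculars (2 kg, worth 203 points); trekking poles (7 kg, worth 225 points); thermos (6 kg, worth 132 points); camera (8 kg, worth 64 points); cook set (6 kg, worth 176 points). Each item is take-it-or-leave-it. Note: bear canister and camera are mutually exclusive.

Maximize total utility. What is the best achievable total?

799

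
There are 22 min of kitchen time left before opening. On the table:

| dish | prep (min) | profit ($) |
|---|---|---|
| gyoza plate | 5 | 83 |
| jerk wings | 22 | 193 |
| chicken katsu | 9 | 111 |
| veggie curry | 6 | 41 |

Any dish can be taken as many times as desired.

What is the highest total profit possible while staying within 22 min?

332

4×gyoza plate uses 20 of the 22 min and totals 332.
That's the maximum — no swap from here does better than 332.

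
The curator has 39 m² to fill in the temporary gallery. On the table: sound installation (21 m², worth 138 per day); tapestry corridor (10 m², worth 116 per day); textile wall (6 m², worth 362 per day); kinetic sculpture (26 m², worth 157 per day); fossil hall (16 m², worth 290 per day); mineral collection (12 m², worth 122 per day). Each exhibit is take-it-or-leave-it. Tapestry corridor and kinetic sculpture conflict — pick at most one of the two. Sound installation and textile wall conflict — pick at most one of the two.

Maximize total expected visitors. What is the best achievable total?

Ranking by ratio (expected visitors/m²): textile wall 60.33, fossil hall 18.12, tapestry corridor 11.60.
A density-first pass picks tapestry corridor + textile wall + fossil hall — 768 at 32 m².
Replace tapestry corridor with mineral collection: the trade gains 6 net, giving 774 at 34 m².
Next best is tapestry corridor + textile wall + fossil hall at 768 (32 m²) — short by 6.

774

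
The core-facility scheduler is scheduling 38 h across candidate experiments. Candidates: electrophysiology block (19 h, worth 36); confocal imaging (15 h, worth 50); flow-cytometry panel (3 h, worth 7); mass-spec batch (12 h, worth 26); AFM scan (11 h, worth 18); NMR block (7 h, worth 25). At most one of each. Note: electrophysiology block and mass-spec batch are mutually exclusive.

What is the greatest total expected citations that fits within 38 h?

Taking confocal imaging + flow-cytometry panel + mass-spec batch + NMR block: 37 h used, 108 in expected citations.

108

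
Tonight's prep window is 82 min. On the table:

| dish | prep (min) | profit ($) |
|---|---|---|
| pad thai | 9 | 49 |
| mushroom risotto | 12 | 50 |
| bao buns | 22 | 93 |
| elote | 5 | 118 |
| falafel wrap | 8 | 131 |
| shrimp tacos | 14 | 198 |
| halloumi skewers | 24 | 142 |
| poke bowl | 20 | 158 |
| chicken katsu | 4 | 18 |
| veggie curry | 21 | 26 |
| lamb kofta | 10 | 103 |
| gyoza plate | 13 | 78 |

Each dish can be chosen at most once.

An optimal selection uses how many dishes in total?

6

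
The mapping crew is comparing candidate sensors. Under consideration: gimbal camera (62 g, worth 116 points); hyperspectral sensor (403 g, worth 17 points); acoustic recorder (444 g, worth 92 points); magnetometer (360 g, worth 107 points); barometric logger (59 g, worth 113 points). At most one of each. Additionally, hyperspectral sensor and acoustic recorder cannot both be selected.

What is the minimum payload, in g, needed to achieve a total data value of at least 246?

Need the lightest bundle worth ≥ 246.
gimbal camera + magnetometer + barometric logger reaches 336 using 481 g.
Below 481 g the best achievable stays under 246.

481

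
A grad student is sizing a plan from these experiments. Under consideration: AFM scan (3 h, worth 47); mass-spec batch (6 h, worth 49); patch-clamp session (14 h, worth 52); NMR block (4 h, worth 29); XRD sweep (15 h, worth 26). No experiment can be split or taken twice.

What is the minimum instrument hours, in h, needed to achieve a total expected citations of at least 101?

13

Look for the lowest-instrument combination reaching 101.
AFM scan + mass-spec batch + NMR block reaches 125 using 13 h.
Any bundle with less than 13 h falls short of 101.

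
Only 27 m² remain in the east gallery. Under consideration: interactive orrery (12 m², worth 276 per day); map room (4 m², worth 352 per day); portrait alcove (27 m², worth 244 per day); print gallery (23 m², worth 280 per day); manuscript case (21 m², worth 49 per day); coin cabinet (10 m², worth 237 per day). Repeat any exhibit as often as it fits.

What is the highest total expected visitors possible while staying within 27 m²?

Density check — map room 88.00, coin cabinet 23.70, interactive orrery 23.00, print gallery 12.17 are the best per m².
Best packing: 6×map room — 24 m², 2112 total.
Nothing else within 27 m² beats 2112.

2112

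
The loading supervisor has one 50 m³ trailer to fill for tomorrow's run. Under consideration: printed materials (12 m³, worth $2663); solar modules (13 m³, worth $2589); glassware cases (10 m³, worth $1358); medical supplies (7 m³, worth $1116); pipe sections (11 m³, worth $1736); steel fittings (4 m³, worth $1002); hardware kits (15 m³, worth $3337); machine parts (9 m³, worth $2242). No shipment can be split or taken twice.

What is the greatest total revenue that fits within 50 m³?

Ranking by ratio (revenue/m³): steel fittings 250.50, machine parts 249.11, hardware kits 222.47.
Greedy by ratio would take printed materials + medical supplies + steel fittings + hardware kits + machine parts: 47 m³ used, total 10360.
Replace medical supplies and steel fittings with solar modules: the trade gains 471 net, giving 10831 at 49 m³.
The spare 1 m³ is too small for any remaining shipment, and no exchange beats 10831.

10831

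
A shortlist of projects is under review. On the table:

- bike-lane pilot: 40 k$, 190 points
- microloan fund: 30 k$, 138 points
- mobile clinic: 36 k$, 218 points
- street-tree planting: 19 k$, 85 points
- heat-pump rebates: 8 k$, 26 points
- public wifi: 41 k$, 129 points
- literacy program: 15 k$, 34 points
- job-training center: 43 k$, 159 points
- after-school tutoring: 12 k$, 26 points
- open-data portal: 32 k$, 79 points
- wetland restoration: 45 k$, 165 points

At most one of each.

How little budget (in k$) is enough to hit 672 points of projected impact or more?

145

Need the lightest bundle worth ≥ 672.
Taking bike-lane pilot + microloan fund + mobile clinic + street-tree planting + heat-pump rebates + after-school tutoring gives 683 (≥ 672) for 145 k$.
Any bundle with less than 145 k$ falls short of 672.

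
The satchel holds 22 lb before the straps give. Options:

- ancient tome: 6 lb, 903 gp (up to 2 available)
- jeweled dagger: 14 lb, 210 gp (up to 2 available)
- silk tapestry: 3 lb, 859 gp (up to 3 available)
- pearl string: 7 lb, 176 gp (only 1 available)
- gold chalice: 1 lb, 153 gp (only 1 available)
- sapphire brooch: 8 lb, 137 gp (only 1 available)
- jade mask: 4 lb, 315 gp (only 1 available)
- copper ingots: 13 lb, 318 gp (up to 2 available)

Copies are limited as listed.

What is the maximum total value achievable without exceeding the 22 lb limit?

Ranking by ratio (value/lb): silk tapestry 286.33, gold chalice 153.00, ancient tome 150.50, jade mask 78.75.
The ratio ordering already packs tightly: 2×ancient tome + 3×silk tapestry + gold chalice, 22 lb, 4536.
Nothing else within 22 lb beats 4536.

4536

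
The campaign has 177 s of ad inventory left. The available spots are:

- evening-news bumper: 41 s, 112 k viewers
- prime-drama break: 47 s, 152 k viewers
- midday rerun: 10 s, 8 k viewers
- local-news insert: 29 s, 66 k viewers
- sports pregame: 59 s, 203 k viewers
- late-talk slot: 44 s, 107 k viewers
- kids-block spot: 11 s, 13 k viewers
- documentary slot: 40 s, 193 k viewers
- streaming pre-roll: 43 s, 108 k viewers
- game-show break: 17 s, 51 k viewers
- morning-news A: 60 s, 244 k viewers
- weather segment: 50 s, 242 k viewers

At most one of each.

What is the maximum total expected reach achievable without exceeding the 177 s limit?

738

Ranking by ratio (expected reach/s): weather segment 4.84, documentary slot 4.83, morning-news A 4.07.
The ratio ordering already packs tightly: midday rerun + documentary slot + game-show break + morning-news A + weather segment, 177 s, 738.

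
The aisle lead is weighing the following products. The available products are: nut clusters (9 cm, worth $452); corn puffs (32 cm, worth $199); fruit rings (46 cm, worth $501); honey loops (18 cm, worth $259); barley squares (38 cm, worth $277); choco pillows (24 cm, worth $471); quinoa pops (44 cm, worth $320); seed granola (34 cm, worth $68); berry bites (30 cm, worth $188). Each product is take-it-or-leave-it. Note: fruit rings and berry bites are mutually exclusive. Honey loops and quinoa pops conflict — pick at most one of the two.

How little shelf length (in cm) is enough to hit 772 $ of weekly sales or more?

Look for the lowest-shelf combination reaching 772.
nut clusters + choco pillows reaches 923 using 33 cm.
Below 33 cm the best achievable stays under 772.

33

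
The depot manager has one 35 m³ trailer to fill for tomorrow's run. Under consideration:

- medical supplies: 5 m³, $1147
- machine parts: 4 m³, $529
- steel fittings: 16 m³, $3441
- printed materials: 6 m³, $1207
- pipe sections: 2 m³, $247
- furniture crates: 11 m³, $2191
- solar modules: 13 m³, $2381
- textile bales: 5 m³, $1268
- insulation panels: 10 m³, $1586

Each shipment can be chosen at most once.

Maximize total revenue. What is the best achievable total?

7310

Density check — textile bales 253.60, medical supplies 229.40, steel fittings 215.06, printed materials 201.17 are the best per m³.
Taking medical supplies + steel fittings + printed materials + pipe sections + textile bales: 34 m³ used, 7310 in revenue.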